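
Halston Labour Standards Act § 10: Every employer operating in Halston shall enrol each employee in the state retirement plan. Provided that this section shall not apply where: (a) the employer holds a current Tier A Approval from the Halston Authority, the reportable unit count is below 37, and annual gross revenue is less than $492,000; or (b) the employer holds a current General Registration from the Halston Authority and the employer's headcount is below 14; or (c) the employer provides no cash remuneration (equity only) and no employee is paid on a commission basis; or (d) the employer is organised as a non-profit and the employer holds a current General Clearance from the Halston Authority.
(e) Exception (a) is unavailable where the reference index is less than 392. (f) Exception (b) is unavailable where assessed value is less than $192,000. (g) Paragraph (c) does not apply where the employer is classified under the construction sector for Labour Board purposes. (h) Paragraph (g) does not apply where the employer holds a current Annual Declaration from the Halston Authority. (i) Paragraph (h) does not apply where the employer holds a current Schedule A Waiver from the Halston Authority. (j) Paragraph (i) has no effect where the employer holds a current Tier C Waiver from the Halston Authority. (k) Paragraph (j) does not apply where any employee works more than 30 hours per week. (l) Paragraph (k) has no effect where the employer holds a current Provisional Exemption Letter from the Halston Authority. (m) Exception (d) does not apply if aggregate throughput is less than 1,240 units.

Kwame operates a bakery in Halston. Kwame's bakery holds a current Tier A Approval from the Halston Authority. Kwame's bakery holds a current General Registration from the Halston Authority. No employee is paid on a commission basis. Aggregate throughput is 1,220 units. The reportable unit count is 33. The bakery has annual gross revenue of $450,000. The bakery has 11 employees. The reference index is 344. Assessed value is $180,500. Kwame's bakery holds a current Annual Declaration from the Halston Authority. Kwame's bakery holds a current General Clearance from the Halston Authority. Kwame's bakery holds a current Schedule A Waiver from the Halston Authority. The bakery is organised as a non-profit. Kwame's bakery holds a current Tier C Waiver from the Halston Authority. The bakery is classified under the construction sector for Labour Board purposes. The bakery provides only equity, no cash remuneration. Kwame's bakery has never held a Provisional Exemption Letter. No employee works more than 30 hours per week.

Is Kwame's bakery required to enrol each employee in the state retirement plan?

No — exception (c) applies; Kwame's bakery is not required to enrol each employee in the state retirement plan.

All of (a)'s requirements are met (a current Tier A Approval is held; the reportable unit count is 33, below the 37 limit; annual gross revenue is $450,000, less than the $492,000 limit). But applying paragraph (e): (e) is engaged — the reference index is 344, less than the 392 limit. Exception (a) does not apply.
Exception (b)'s conditions are all satisfied: a current General Registration is held; the employer's headcount is 11, below the 14 limit. However, paragraph (f) must be considered: (f) operates against (b): assessed value is $180,500, less than the $192,000 limit. Exception (b) does not apply.
Exception (c)'s conditions are all satisfied: remuneration is equity-only; no employee is paid on commission. Considering the limiting provisions: (g) would limit (c) — the bakery is classified under the construction sector — but (h) sets (g) aside: (h) operates against (g): a current Annual Declaration is held. (i) applies (a current Schedule A Waiver is held), but is overridden by (j): (j) operates against (i): a current Tier C Waiver is held. (k) is not engaged (no employee exceeds 30 hours/week), so (j) stands. Exception (c) stands.
Exception (d) is satisfied on its face — the employer is a non-profit; a current General Clearance is held. Turning to paragraph (m): (m) operates against (d): aggregate throughput is 1,220 units, less than the 1,240 units limit. (d) is therefore removed.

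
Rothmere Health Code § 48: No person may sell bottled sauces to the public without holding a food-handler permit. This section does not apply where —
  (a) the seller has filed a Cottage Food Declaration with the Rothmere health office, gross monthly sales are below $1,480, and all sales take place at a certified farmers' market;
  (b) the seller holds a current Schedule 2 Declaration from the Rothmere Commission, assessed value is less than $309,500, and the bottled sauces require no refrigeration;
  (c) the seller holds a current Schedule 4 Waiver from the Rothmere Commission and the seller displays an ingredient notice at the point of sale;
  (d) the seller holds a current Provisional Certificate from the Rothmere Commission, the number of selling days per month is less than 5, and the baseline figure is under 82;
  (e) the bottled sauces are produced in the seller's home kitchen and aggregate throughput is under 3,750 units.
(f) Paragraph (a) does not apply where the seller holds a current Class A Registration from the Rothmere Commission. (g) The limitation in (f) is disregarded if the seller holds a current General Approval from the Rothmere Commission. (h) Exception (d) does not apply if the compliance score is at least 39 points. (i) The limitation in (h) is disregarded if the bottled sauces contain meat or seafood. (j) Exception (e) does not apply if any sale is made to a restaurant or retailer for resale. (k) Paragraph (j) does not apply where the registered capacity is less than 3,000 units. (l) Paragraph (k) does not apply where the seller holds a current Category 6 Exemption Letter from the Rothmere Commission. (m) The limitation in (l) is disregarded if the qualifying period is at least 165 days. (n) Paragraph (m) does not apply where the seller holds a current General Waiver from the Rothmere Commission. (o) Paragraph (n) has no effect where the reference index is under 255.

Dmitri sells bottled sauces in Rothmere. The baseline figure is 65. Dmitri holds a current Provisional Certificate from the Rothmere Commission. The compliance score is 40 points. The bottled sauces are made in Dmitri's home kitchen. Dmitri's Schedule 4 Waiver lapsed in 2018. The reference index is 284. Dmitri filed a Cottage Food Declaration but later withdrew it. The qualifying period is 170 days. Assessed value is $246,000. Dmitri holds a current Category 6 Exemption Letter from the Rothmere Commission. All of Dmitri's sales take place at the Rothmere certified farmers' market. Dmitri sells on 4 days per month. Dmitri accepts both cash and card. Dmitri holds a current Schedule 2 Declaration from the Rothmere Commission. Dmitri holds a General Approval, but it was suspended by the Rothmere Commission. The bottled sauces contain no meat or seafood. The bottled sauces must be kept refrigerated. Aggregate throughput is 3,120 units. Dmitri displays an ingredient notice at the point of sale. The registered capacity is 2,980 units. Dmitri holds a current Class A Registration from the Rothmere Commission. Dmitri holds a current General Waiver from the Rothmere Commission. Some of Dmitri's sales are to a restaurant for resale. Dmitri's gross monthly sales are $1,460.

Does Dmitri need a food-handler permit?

Exception (a) requires that the seller has filed a Cottage Food Declaration with the Rothmere health office; but the Cottage Food Declaration was withdrawn, so (a) is unavailable.
Exception (b) does not apply: the bottled sauces require refrigeration.
Exception (c) requires that the seller holds a current Schedule 4 Waiver from the Rothmere Commission; but there is no Schedule 4 Waiver in force, so (c) is unavailable.
All of (d)'s requirements are met (a current Provisional Certificate is held; the number of selling days per month is 4, less than the 5 limit; the baseline figure is 65, under the 82 limit). Turning to paragraphs (h)–(i): (h) is engaged — the compliance score is 40 points, meeting the 39 points threshold. (i) is inapplicable (the bottled sauces contain no meat or seafood), so (h) stands. (d) is therefore removed.
Exception (e) is satisfied on its face — the bottled sauces are home-kitchen produced; aggregate throughput is 3,120 units, under the 3,750 units limit. But applying paragraphs (j)–(o): (j) operates against (e): some sales are to a restaurant for resale. (k) would limit (j) — the registered capacity is 2,980 units, less than the 3,000 units limit — but (l) sets (k) aside: (l) operates — a current Category 6 Exemption Letter is held. (m) would limit (l) — the qualifying period is 170 days, meeting the 165 days threshold — but (n) sets (m) aside: (n) operates against (m): a current General Waiver is held. (o) is not engaged (the reference index is 284, not under 255), so (n) stands. (e) is therefore removed.
No exception displaces § 48.

Yes — Dmitri must hold a food-handler permit.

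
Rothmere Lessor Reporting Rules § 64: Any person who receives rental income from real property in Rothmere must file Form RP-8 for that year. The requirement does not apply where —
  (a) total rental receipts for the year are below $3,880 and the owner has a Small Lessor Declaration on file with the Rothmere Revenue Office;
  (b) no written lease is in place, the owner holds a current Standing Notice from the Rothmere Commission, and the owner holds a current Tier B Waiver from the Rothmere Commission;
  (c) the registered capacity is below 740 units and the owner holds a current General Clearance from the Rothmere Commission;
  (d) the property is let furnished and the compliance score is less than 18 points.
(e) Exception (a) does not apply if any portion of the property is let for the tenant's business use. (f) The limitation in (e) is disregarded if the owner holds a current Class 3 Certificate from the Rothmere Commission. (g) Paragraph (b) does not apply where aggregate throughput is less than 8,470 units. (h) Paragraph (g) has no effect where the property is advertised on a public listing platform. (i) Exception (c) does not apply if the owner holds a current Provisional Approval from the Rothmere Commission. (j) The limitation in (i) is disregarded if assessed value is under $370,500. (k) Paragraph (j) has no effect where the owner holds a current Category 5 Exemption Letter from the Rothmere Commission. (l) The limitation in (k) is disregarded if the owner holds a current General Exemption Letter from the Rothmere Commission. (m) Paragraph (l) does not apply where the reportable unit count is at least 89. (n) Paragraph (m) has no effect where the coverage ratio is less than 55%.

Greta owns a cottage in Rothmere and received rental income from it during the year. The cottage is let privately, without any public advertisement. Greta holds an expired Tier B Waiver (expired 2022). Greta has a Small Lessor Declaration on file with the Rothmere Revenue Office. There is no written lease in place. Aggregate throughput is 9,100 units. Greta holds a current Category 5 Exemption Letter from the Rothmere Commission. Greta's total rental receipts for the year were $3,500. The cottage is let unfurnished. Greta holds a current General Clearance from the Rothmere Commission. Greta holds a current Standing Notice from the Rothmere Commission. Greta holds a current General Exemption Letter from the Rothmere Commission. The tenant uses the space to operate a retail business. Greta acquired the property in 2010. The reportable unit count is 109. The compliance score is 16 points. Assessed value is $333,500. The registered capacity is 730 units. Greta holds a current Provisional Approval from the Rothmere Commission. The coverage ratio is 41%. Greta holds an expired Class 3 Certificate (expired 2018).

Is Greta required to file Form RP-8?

Exception (a) is satisfied on its face — total rental receipts for the year are $3,500, below the $3,880 limit; a Small Lessor Declaration is on file. However, paragraphs (e)–(f) must be considered: (e) operates — the space is let for business use. (f) is inapplicable (there is no Class 3 Certificate in force), so (e) stands. So (a) is unavailable.
Exception (b) fails — the Tier B Waiver is not current.
Exception (c): the registered capacity is 730 units, below the 740 units limit; a current General Clearance is held — every condition holds. Considering the limiting provisions: (i) operates (a current Provisional Approval is held), but is itself disapplied by (j): (j) operates against (i): assessed value is $333,500, under the $370,500 limit. (k) applies (a current Category 5 Exemption Letter is held), but is set aside by (l): (l) operates against (k): a current General Exemption Letter is held. (m) operates (the reportable unit count is 109, meeting the 89 threshold), but is itself disapplied by (n): (n) applies — the coverage ratio is 41%, less than the 55% limit. (c) remains available.
Exception (d) does not apply: the property is let unfurnished.

No — exception (c) applies; Greta is not required to file Form RP-8.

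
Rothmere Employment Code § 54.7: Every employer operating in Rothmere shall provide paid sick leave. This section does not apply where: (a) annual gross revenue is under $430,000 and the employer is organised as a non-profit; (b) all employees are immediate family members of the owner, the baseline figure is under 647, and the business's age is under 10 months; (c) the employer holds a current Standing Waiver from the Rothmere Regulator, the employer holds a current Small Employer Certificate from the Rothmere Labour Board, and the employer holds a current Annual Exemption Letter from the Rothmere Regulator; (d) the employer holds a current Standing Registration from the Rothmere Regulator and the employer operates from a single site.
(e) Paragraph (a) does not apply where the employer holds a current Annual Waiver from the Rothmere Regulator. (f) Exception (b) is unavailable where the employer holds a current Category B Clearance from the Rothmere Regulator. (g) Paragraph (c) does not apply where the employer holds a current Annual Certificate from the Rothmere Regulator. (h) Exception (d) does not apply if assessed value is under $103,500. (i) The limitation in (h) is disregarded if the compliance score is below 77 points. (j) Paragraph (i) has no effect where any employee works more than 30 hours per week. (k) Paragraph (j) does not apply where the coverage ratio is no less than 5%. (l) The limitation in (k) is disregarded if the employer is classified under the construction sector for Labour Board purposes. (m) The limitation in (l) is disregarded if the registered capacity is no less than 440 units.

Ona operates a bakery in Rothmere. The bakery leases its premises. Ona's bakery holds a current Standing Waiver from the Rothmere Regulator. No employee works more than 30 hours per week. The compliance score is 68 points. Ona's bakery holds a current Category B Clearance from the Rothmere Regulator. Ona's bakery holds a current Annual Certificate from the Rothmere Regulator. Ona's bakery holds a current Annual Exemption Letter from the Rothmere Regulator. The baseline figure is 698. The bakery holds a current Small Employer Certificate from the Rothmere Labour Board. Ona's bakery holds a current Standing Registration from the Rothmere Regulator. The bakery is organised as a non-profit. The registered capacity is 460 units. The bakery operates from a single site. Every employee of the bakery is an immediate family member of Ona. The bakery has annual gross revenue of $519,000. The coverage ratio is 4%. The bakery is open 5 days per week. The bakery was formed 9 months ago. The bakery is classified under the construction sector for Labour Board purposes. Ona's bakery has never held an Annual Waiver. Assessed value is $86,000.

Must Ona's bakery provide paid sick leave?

Exception (a) fails — annual gross revenue is $519,000, not under $430,000.
Exception (b) requires that the baseline figure is under 647; but the baseline figure is 698, not under 647, so (b) is unavailable.
Exception (c) is satisfied on its face — a current Standing Waiver is held; a current Small Employer Certificate is held; a current Annual Exemption Letter is held. However, paragraph (g) must be considered: (g) operates — a current Annual Certificate is held. Exception (c) does not apply.
All of (d)'s requirements are met (a current Standing Registration is held; the employer operates from a single site). As to paragraphs (h)–(m): (h) is triggered (assessed value is $86,000, under the $103,500 limit), but yields to (i): (i) operates against (h): the compliance score is 68 points, below the 77 points limit. (j), which would lift (i), is inapplicable — no employee exceeds 30 hours/week. So (d) applies.

No — exception (d) applies; Ona's bakery is not required to provide paid sick leave.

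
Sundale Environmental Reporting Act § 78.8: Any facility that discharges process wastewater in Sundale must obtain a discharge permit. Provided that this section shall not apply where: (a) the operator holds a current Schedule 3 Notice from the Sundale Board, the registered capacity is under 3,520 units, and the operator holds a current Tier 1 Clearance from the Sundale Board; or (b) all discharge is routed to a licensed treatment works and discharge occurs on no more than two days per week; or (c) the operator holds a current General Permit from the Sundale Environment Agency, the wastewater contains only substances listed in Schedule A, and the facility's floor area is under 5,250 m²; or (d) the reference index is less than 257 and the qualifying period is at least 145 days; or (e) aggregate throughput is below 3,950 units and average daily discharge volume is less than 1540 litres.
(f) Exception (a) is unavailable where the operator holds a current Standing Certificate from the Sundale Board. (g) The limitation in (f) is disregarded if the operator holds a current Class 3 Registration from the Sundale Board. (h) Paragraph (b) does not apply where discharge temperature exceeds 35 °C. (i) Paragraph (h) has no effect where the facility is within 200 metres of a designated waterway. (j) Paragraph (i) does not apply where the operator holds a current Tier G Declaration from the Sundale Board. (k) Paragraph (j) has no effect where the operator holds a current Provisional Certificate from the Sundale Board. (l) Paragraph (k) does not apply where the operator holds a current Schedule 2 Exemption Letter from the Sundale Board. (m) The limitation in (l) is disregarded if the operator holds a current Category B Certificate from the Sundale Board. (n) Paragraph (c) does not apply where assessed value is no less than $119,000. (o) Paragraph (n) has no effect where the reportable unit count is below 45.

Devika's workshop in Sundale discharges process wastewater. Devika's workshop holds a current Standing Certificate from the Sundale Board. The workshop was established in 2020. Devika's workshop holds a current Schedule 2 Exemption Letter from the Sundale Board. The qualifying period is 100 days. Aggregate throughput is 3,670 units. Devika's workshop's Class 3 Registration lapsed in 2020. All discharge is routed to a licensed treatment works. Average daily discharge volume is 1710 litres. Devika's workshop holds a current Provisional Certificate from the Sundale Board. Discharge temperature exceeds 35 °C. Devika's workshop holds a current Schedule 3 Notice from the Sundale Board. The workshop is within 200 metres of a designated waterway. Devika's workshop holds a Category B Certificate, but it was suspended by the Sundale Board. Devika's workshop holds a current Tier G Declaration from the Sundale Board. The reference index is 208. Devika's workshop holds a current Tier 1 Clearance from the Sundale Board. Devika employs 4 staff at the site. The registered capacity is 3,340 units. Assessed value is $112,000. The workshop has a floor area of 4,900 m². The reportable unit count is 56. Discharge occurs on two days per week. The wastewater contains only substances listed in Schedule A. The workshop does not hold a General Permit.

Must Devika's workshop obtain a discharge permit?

Yes — Devika's workshop must obtain a discharge permit.

Exception (a)'s conditions are all satisfied: a current Schedule 3 Notice is held; the registered capacity is 3,340 units, under the 3,520 units limit; a current Tier 1 Clearance is held. Turning to paragraphs (f)–(g): (f) operates against (a): a current Standing Certificate is held. (g) does not operate here (there is no Class 3 Registration in force), so (f) stands. (a) is therefore removed.
Exception (b)'s conditions are all satisfied: discharge is routed to a licensed treatment works; discharge occurs on no more than two days per week. However, paragraphs (h)–(m) must be considered: (h) applies — discharge temperature exceeds 35 °C. (i) would limit (h) — the workshop is within 200 m of a designated waterway — but (j) sets (i) aside: (j) operates against (i): a current Tier G Declaration is held. (k) would limit (j) — a current Provisional Certificate is held — but (l) sets (k) aside: (l) operates against (k): a current Schedule 2 Exemption Letter is held. (m), which would lift (l), is not engaged — the Category B Certificate is not current. (b) is therefore removed.
Exception (c) does not apply: no General Permit is held.
Exception (d) requires that the qualifying period is at least 145 days; but the qualifying period is 100 days, short of 145 days, so (d) is unavailable.
Exception (e) fails — average daily discharge volume is 1710 litres, not less than 1540 litres.
No exception applies. The general rule governs.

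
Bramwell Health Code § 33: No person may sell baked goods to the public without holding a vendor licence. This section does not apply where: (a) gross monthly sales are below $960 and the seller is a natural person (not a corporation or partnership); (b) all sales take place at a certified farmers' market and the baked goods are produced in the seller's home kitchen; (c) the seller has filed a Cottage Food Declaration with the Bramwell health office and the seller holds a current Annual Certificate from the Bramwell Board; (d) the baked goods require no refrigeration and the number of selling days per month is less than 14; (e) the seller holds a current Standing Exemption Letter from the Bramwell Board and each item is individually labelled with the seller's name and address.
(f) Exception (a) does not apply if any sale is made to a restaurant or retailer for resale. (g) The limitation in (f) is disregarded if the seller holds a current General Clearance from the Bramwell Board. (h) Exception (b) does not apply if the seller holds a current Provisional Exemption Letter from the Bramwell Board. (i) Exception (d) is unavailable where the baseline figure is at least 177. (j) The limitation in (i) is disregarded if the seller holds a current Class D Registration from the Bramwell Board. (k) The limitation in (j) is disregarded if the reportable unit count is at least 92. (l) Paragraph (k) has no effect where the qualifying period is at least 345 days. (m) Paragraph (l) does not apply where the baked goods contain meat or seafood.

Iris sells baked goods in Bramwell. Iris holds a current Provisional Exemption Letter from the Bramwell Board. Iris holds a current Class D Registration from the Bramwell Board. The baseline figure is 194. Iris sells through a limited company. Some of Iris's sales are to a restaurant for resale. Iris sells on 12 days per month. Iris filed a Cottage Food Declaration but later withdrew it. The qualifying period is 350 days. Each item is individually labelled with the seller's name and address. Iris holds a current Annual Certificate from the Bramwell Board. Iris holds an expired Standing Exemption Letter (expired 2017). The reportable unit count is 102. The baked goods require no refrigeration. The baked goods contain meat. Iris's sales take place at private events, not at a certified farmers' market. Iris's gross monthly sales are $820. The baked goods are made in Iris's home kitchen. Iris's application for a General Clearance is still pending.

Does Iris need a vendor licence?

Exception (a) does not apply: the seller operates through a limited company.
Exception (b) fails — sales are at private events, not a certified farmers' market.
Exception (c) fails — the Cottage Food Declaration was withdrawn.
All of (d)'s requirements are met (the baked goods are shelf-stable; the number of selling days per month is 12, less than the 14 limit). But: (i) operates against (d): the baseline figure is 194, meeting the 177 threshold. (j) would limit (i) — a current Class D Registration is held — but (k) sets (j) aside: (k) operates against (j): the reportable unit count is 102, meeting the 92 threshold. (l) would limit (k) — the qualifying period is 350 days, meeting the 345 days threshold — but (m) sets (l) aside: (m) operates — the baked goods contain meat. (d) is therefore removed.
Exception (e) fails — there is no Standing Exemption Letter in force.
None of the exceptions is available; § 33 applies in full.

Yes — Iris must hold a vendor licence.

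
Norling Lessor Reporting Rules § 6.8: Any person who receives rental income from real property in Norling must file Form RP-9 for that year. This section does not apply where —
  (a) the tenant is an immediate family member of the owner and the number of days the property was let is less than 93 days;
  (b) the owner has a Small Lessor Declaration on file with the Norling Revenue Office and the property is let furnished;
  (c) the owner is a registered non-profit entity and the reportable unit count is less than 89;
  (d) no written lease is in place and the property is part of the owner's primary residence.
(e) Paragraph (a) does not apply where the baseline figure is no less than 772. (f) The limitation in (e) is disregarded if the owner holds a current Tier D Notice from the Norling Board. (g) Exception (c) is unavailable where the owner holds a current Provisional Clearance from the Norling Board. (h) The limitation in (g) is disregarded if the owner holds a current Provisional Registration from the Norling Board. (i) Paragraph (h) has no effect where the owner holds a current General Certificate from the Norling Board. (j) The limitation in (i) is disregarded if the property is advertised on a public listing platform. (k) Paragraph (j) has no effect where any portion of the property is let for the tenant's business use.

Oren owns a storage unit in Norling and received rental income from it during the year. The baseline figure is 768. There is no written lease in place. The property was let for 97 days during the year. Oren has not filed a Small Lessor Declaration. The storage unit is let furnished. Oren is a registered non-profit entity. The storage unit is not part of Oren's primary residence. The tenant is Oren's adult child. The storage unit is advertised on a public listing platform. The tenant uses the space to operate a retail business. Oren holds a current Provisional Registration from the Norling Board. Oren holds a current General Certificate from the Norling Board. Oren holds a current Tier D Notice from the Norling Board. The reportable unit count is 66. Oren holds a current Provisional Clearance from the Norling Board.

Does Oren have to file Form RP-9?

Yes — Oren must file Form RP-9.

Exception (a) requires that the number of days the property was let is less than 93 days; but the number of days the property was let is 97 days, not less than 93 days, so (a) is unavailable.
Exception (b) requires that the owner has a Small Lessor Declaration on file with the Norling Revenue Office; but no Small Lessor Declaration is on file, so (b) is unavailable.
All of (c)'s requirements are met (Oren is a registered non-profit; the reportable unit count is 66, less than the 89 limit). But: (g) operates against (c): a current Provisional Clearance is held. (h) applies (a current Provisional Registration is held), but is overridden by (i): (i) applies — a current General Certificate is held. (j) would limit (i) — the property is publicly advertised — but (k) sets (j) aside: (k) operates against (j): the space is let for business use. Exception (c) does not apply.
Exception (d) does not apply: the storage unit is not part of the primary residence.
Every exception is unavailable, so the rule governs.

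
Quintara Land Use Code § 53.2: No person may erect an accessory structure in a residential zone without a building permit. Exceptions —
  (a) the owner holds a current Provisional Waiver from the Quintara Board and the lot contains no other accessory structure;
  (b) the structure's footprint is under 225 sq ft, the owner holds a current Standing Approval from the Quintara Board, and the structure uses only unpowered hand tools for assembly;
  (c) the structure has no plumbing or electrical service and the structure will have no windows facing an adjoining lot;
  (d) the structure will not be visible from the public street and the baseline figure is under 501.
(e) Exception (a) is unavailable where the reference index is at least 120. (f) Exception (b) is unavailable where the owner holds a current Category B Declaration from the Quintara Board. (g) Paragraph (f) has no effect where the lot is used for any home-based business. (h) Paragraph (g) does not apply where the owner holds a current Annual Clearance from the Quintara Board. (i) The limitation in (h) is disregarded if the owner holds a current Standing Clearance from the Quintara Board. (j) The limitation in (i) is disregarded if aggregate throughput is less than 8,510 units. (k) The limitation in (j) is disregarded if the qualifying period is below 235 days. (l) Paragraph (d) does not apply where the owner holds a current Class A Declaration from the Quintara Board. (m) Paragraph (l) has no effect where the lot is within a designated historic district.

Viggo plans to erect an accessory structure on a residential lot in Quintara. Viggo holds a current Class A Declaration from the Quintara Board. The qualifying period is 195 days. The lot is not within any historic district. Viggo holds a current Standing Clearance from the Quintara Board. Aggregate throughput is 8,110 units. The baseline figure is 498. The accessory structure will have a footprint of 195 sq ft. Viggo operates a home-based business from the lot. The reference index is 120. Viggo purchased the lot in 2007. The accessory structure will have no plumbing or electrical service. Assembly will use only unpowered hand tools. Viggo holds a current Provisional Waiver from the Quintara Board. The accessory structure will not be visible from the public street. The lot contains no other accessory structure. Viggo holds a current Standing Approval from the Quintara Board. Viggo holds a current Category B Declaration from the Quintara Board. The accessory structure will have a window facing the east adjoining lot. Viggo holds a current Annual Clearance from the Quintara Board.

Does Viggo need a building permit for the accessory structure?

All of (a)'s requirements are met (a current Provisional Waiver is held; the lot has no other accessory structure). Turning to paragraph (e): (e) is engaged — the reference index is 120, meeting the 120 threshold. So (a) is unavailable.
Exception (b): the structure's footprint is 195 sq ft, under the 225 sq ft limit; a current Standing Approval is held; assembly uses only hand tools — every condition holds. As to paragraphs (f)–(k): (f) would limit (b) — a current Category B Declaration is held — but (g) sets (f) aside: (g) operates against (f): a home-based business operates on the lot. (h) would limit (g) — a current Annual Clearance is held — but (i) sets (h) aside: (i) operates against (h): a current Standing Clearance is held. (j) is triggered (aggregate throughput is 8,110 units, less than the 8,510 units limit), but is itself disapplied by (k): (k) applies — the qualifying period is 195 days, below the 235 days limit. Exception (b) stands.
Exception (c) requires that the structure will have no windows facing an adjoining lot; but a window faces an adjoining lot, so (c) is unavailable.
Exception (d)'s conditions are all satisfied: the structure will not be visible from the street; the baseline figure is 498, under the 501 limit. But: (l) is engaged — a current Class A Declaration is held. (m) is inapplicable (the lot is not in a historic district), so (l) stands. So (d) is unavailable.

No — exception (b) applies; Viggo does not need a building permit.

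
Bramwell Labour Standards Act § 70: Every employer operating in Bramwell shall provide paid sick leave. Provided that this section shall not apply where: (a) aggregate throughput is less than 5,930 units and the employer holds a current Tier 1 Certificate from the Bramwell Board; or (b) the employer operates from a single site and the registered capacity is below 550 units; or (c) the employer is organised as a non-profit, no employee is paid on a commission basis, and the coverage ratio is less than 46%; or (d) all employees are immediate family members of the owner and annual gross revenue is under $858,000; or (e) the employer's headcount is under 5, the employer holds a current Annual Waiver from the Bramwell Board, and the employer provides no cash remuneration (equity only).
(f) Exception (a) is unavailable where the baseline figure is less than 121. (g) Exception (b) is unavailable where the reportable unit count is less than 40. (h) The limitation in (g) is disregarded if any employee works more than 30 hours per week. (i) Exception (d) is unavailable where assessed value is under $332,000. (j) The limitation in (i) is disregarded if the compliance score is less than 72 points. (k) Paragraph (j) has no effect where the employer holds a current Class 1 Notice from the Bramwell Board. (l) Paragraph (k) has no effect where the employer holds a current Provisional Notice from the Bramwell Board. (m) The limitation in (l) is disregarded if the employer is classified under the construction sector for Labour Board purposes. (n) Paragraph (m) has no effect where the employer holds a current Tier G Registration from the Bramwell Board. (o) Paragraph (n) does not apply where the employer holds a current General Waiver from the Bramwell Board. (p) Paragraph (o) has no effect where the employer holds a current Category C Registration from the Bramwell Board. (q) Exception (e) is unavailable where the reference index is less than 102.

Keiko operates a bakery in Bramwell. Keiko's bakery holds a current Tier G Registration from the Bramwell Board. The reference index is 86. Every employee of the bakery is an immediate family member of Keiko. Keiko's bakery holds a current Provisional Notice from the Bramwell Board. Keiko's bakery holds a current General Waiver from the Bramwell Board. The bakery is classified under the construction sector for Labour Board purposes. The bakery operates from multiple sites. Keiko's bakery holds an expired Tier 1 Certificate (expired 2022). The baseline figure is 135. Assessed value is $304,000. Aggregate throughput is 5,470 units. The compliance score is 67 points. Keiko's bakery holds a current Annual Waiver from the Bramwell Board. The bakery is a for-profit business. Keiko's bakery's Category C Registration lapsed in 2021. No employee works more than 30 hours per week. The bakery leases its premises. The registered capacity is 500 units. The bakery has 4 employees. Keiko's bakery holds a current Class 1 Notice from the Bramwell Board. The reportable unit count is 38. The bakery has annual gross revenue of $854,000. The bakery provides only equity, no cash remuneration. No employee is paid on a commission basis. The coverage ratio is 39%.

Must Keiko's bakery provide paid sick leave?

Exception (a) does not apply: the Tier 1 Certificate is not current.
Exception (b) requires that the employer operates from a single site; but the employer operates from multiple sites, so (b) is unavailable.
Exception (c) fails — the employer is for-profit.
Exception (d): every employee is an immediate family member; annual gross revenue is $854,000, under the $858,000 limit — every condition holds. But: (i) is engaged — assessed value is $304,000, under the $332,000 limit. (j) would limit (i) — the compliance score is 67 points, less than the 72 points limit — but (k) sets (j) aside: (k) operates against (j): a current Class 1 Notice is held. (l) would limit (k) — a current Provisional Notice is held — but (m) sets (l) aside: (m) applies — the bakery is classified under the construction sector. (n) would limit (m) — a current Tier G Registration is held — but (o) sets (n) aside: (o) applies — a current General Waiver is held. (p), which would lift (o), is not engaged — the Category C Registration is not current. Exception (d) does not apply.
Exception (e): the employer's headcount is 4, under the 5 limit; a current Annual Waiver is held; remuneration is equity-only — every condition holds. Turning to paragraph (q): (q) operates against (e): the reference index is 86, less than the 102 limit. Exception (e) does not apply.
No exception displaces § 70.

Yes — Keiko's bakery must provide paid sick leave.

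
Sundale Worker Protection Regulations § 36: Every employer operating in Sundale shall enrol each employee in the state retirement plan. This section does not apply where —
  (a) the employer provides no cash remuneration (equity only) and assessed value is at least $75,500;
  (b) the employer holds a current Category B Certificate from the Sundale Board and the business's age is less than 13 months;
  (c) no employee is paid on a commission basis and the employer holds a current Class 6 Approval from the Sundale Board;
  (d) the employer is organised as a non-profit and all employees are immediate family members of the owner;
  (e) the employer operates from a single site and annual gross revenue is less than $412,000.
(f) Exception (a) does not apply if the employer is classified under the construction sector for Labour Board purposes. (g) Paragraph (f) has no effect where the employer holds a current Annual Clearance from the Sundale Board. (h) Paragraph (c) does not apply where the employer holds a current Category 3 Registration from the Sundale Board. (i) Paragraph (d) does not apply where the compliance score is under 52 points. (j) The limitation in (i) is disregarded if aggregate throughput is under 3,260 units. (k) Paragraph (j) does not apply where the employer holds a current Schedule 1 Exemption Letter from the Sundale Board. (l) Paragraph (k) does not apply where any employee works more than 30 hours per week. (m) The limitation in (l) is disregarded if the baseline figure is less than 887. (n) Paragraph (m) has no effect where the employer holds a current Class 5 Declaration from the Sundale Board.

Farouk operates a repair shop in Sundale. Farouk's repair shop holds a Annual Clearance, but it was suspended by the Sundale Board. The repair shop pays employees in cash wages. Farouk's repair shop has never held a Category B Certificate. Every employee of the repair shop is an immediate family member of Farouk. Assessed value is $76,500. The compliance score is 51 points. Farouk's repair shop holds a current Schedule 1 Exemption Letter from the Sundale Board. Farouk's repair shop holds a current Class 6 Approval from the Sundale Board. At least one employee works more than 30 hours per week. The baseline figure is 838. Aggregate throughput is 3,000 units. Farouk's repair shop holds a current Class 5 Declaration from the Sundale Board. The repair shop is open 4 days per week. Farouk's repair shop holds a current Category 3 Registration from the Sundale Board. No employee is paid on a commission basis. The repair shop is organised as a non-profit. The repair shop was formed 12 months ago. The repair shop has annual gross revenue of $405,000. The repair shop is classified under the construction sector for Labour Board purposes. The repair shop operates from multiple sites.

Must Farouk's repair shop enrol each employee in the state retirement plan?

Exception (a) fails — employees are paid cash wages.
Exception (b) fails — the Category B Certificate is not current.
Exception (c) is satisfied on its face — no employee is paid on commission; a current Class 6 Approval is held. Turning to paragraph (h): (h) is engaged — a current Category 3 Registration is held. (c) is therefore removed.
Exception (d): the employer is a non-profit; every employee is an immediate family member — every condition holds. Applying paragraphs (i)–(n): (i) applies (the compliance score is 51 points, under the 52 points limit), but is set aside by (j): (j) operates against (i): aggregate throughput is 3,000 units, under the 3,260 units limit. (k) applies (a current Schedule 1 Exemption Letter is held), but is itself disapplied by (l): (l) operates against (k): at least one employee exceeds 30 hours/week. (m) would limit (l) — the baseline figure is 838, less than the 887 limit — but (n) sets (m) aside: (n) is engaged — a current Class 5 Declaration is held. (d) remains available.
Exception (e) fails — the employer operates from multiple sites.

No — exception (d) applies; Farouk's repair shop is not required to enrol each employee in the state retirement plan.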